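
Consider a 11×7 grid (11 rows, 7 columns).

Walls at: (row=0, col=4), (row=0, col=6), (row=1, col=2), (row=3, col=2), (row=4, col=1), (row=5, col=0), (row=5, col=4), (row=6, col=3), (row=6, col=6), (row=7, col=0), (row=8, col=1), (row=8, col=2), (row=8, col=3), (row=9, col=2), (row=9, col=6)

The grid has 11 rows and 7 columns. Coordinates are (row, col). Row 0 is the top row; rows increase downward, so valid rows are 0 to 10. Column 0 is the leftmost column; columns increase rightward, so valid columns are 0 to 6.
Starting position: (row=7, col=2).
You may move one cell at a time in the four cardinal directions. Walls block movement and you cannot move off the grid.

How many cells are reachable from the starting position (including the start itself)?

BFS flood-fill from (row=7, col=2):
  Distance 0: (row=7, col=2)
  Distance 1: (row=6, col=2), (row=7, col=1), (row=7, col=3)
  Distance 2: (row=5, col=2), (row=6, col=1), (row=7, col=4)
  Distance 3: (row=4, col=2), (row=5, col=1), (row=5, col=3), (row=6, col=0), (row=6, col=4), (row=7, col=5), (row=8, col=4)
  Distance 4: (row=4, col=3), (row=6, col=5), (row=7, col=6), (row=8, col=5), (row=9, col=4)
  Distance 5: (row=3, col=3), (row=4, col=4), (row=5, col=5), (row=8, col=6), (row=9, col=3), (row=9, col=5), (row=10, col=4)
  Distance 6: (row=2, col=3), (row=3, col=4), (row=4, col=5), (row=5, col=6), (row=10, col=3), (row=10, col=5)
  Distance 7: (row=1, col=3), (row=2, col=2), (row=2, col=4), (row=3, col=5), (row=4, col=6), (row=10, col=2), (row=10, col=6)
  Distance 8: (row=0, col=3), (row=1, col=4), (row=2, col=1), (row=2, col=5), (row=3, col=6), (row=10, col=1)
  Distance 9: (row=0, col=2), (row=1, col=1), (row=1, col=5), (row=2, col=0), (row=2, col=6), (row=3, col=1), (row=9, col=1), (row=10, col=0)
  Distance 10: (row=0, col=1), (row=0, col=5), (row=1, col=0), (row=1, col=6), (row=3, col=0), (row=9, col=0)
  Distance 11: (row=0, col=0), (row=4, col=0), (row=8, col=0)
Total reachable: 62 (grid has 62 open cells total)

Answer: Reachable cells: 62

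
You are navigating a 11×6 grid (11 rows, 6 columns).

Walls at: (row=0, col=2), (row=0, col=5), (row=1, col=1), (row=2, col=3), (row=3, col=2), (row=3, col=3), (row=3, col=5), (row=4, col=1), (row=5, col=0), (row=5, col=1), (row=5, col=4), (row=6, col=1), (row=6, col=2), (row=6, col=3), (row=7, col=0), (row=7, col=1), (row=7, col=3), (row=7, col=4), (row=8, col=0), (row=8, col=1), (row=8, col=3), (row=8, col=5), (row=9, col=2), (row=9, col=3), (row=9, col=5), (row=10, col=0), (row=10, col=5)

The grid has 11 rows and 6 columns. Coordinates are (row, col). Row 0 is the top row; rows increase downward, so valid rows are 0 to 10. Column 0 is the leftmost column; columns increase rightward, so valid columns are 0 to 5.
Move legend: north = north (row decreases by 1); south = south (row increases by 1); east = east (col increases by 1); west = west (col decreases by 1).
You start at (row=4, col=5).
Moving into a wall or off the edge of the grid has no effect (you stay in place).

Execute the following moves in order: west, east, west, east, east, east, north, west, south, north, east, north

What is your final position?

Answer: Final position: (row=2, col=4)

Derivation:
Start: (row=4, col=5)
  west (west): (row=4, col=5) -> (row=4, col=4)
  east (east): (row=4, col=4) -> (row=4, col=5)
  west (west): (row=4, col=5) -> (row=4, col=4)
  east (east): (row=4, col=4) -> (row=4, col=5)
  east (east): blocked, stay at (row=4, col=5)
  east (east): blocked, stay at (row=4, col=5)
  north (north): blocked, stay at (row=4, col=5)
  west (west): (row=4, col=5) -> (row=4, col=4)
  south (south): blocked, stay at (row=4, col=4)
  north (north): (row=4, col=4) -> (row=3, col=4)
  east (east): blocked, stay at (row=3, col=4)
  north (north): (row=3, col=4) -> (row=2, col=4)
Final: (row=2, col=4)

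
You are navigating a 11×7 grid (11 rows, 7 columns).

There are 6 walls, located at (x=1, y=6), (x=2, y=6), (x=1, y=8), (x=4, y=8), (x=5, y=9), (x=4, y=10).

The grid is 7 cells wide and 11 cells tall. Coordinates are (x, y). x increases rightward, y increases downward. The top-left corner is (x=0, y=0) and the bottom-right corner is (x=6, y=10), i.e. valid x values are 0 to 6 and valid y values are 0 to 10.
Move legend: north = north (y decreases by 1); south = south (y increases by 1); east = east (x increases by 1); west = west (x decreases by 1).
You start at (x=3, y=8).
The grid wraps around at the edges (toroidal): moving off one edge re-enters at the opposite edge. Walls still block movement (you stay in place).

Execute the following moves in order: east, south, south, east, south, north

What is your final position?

Answer: Final position: (x=3, y=10)

Derivation:
Start: (x=3, y=8)
  east (east): blocked, stay at (x=3, y=8)
  south (south): (x=3, y=8) -> (x=3, y=9)
  south (south): (x=3, y=9) -> (x=3, y=10)
  east (east): blocked, stay at (x=3, y=10)
  south (south): (x=3, y=10) -> (x=3, y=0)
  north (north): (x=3, y=0) -> (x=3, y=10)
Final: (x=3, y=10)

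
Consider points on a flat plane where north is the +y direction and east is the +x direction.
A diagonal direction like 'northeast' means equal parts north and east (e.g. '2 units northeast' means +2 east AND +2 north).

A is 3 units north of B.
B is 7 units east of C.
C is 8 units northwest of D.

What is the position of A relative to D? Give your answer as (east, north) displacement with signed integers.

Place D at the origin (east=0, north=0).
  C is 8 units northwest of D: delta (east=-8, north=+8); C at (east=-8, north=8).
  B is 7 units east of C: delta (east=+7, north=+0); B at (east=-1, north=8).
  A is 3 units north of B: delta (east=+0, north=+3); A at (east=-1, north=11).
Therefore A relative to D: (east=-1, north=11).

Answer: A is at (east=-1, north=11) relative to D.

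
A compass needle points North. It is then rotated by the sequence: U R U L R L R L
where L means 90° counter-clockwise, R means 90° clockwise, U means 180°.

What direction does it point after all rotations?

Start: North
  U (U-turn (180°)) -> South
  R (right (90° clockwise)) -> West
  U (U-turn (180°)) -> East
  L (left (90° counter-clockwise)) -> North
  R (right (90° clockwise)) -> East
  L (left (90° counter-clockwise)) -> North
  R (right (90° clockwise)) -> East
  L (left (90° counter-clockwise)) -> North
Final: North

Answer: Final heading: North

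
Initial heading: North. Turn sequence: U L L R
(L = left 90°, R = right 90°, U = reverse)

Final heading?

Start: North
  U (U-turn (180°)) -> South
  L (left (90° counter-clockwise)) -> East
  L (left (90° counter-clockwise)) -> North
  R (right (90° clockwise)) -> East
Final: East

Answer: Final heading: East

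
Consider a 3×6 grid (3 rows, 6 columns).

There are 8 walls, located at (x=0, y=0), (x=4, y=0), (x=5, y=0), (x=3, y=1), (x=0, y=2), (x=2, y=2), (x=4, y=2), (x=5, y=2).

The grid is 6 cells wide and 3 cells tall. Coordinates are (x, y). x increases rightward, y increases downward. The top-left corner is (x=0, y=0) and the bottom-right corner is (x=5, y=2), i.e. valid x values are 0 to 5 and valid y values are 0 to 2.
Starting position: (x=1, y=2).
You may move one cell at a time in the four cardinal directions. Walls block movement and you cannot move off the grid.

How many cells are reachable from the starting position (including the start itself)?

Answer: Reachable cells: 7

Derivation:
BFS flood-fill from (x=1, y=2):
  Distance 0: (x=1, y=2)
  Distance 1: (x=1, y=1)
  Distance 2: (x=1, y=0), (x=0, y=1), (x=2, y=1)
  Distance 3: (x=2, y=0)
  Distance 4: (x=3, y=0)
Total reachable: 7 (grid has 10 open cells total)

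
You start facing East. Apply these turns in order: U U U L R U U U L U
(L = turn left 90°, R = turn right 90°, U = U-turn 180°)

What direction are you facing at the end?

Answer: Final heading: South

Derivation:
Start: East
  U (U-turn (180°)) -> West
  U (U-turn (180°)) -> East
  U (U-turn (180°)) -> West
  L (left (90° counter-clockwise)) -> South
  R (right (90° clockwise)) -> West
  U (U-turn (180°)) -> East
  U (U-turn (180°)) -> West
  U (U-turn (180°)) -> East
  L (left (90° counter-clockwise)) -> North
  U (U-turn (180°)) -> South
Final: South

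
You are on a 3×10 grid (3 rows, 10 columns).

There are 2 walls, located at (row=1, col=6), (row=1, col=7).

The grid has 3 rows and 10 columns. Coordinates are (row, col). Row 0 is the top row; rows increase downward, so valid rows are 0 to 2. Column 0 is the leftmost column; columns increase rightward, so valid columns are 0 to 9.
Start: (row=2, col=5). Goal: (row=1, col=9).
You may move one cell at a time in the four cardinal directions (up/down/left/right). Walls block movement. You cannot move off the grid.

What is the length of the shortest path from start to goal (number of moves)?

Answer: Shortest path length: 5

Derivation:
BFS from (row=2, col=5) until reaching (row=1, col=9):
  Distance 0: (row=2, col=5)
  Distance 1: (row=1, col=5), (row=2, col=4), (row=2, col=6)
  Distance 2: (row=0, col=5), (row=1, col=4), (row=2, col=3), (row=2, col=7)
  Distance 3: (row=0, col=4), (row=0, col=6), (row=1, col=3), (row=2, col=2), (row=2, col=8)
  Distance 4: (row=0, col=3), (row=0, col=7), (row=1, col=2), (row=1, col=8), (row=2, col=1), (row=2, col=9)
  Distance 5: (row=0, col=2), (row=0, col=8), (row=1, col=1), (row=1, col=9), (row=2, col=0)  <- goal reached here
One shortest path (5 moves): (row=2, col=5) -> (row=2, col=6) -> (row=2, col=7) -> (row=2, col=8) -> (row=2, col=9) -> (row=1, col=9)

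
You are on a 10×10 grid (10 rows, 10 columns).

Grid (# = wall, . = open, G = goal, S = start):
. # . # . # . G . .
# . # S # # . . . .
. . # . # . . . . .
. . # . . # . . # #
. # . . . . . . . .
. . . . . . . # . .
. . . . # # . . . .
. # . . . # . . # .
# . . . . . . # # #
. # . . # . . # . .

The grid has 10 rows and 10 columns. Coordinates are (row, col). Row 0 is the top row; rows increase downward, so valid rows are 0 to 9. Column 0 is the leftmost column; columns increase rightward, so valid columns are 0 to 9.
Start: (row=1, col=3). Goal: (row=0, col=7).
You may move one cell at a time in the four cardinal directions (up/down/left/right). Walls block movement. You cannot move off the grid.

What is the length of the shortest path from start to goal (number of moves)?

Answer: Shortest path length: 11

Derivation:
BFS from (row=1, col=3) until reaching (row=0, col=7):
  Distance 0: (row=1, col=3)
  Distance 1: (row=2, col=3)
  Distance 2: (row=3, col=3)
  Distance 3: (row=3, col=4), (row=4, col=3)
  Distance 4: (row=4, col=2), (row=4, col=4), (row=5, col=3)
  Distance 5: (row=4, col=5), (row=5, col=2), (row=5, col=4), (row=6, col=3)
  Distance 6: (row=4, col=6), (row=5, col=1), (row=5, col=5), (row=6, col=2), (row=7, col=3)
  Distance 7: (row=3, col=6), (row=4, col=7), (row=5, col=0), (row=5, col=6), (row=6, col=1), (row=7, col=2), (row=7, col=4), (row=8, col=3)
  Distance 8: (row=2, col=6), (row=3, col=7), (row=4, col=0), (row=4, col=8), (row=6, col=0), (row=6, col=6), (row=8, col=2), (row=8, col=4), (row=9, col=3)
  Distance 9: (row=1, col=6), (row=2, col=5), (row=2, col=7), (row=3, col=0), (row=4, col=9), (row=5, col=8), (row=6, col=7), (row=7, col=0), (row=7, col=6), (row=8, col=1), (row=8, col=5), (row=9, col=2)
  Distance 10: (row=0, col=6), (row=1, col=7), (row=2, col=0), (row=2, col=8), (row=3, col=1), (row=5, col=9), (row=6, col=8), (row=7, col=7), (row=8, col=6), (row=9, col=5)
  Distance 11: (row=0, col=7), (row=1, col=8), (row=2, col=1), (row=2, col=9), (row=6, col=9), (row=9, col=6)  <- goal reached here
One shortest path (11 moves): (row=1, col=3) -> (row=2, col=3) -> (row=3, col=3) -> (row=3, col=4) -> (row=4, col=4) -> (row=4, col=5) -> (row=4, col=6) -> (row=4, col=7) -> (row=3, col=7) -> (row=2, col=7) -> (row=1, col=7) -> (row=0, col=7)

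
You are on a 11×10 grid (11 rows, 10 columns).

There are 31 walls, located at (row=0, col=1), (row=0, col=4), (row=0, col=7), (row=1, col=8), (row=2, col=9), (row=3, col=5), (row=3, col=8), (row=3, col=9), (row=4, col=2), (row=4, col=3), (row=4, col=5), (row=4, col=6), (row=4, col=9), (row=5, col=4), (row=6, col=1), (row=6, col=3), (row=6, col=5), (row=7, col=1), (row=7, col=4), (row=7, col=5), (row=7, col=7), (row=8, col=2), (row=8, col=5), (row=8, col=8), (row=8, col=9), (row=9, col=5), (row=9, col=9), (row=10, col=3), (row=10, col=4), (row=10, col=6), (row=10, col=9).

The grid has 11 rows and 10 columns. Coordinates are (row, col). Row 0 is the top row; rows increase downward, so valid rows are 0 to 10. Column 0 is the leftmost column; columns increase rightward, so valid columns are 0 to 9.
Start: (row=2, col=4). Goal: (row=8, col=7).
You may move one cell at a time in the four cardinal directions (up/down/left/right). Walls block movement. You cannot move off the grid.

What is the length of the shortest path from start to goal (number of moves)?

BFS from (row=2, col=4) until reaching (row=8, col=7):
  Distance 0: (row=2, col=4)
  Distance 1: (row=1, col=4), (row=2, col=3), (row=2, col=5), (row=3, col=4)
  Distance 2: (row=1, col=3), (row=1, col=5), (row=2, col=2), (row=2, col=6), (row=3, col=3), (row=4, col=4)
  Distance 3: (row=0, col=3), (row=0, col=5), (row=1, col=2), (row=1, col=6), (row=2, col=1), (row=2, col=7), (row=3, col=2), (row=3, col=6)
  Distance 4: (row=0, col=2), (row=0, col=6), (row=1, col=1), (row=1, col=7), (row=2, col=0), (row=2, col=8), (row=3, col=1), (row=3, col=7)
  Distance 5: (row=1, col=0), (row=3, col=0), (row=4, col=1), (row=4, col=7)
  Distance 6: (row=0, col=0), (row=4, col=0), (row=4, col=8), (row=5, col=1), (row=5, col=7)
  Distance 7: (row=5, col=0), (row=5, col=2), (row=5, col=6), (row=5, col=8), (row=6, col=7)
  Distance 8: (row=5, col=3), (row=5, col=5), (row=5, col=9), (row=6, col=0), (row=6, col=2), (row=6, col=6), (row=6, col=8)
  Distance 9: (row=6, col=9), (row=7, col=0), (row=7, col=2), (row=7, col=6), (row=7, col=8)
  Distance 10: (row=7, col=3), (row=7, col=9), (row=8, col=0), (row=8, col=6)
  Distance 11: (row=8, col=1), (row=8, col=3), (row=8, col=7), (row=9, col=0), (row=9, col=6)  <- goal reached here
One shortest path (11 moves): (row=2, col=4) -> (row=2, col=5) -> (row=2, col=6) -> (row=2, col=7) -> (row=3, col=7) -> (row=4, col=7) -> (row=5, col=7) -> (row=5, col=6) -> (row=6, col=6) -> (row=7, col=6) -> (row=8, col=6) -> (row=8, col=7)

Answer: Shortest path length: 11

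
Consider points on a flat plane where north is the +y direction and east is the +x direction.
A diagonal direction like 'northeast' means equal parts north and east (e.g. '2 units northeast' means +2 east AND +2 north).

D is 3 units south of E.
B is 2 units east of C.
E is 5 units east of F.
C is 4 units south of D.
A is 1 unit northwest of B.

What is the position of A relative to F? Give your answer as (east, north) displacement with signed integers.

Place F at the origin (east=0, north=0).
  E is 5 units east of F: delta (east=+5, north=+0); E at (east=5, north=0).
  D is 3 units south of E: delta (east=+0, north=-3); D at (east=5, north=-3).
  C is 4 units south of D: delta (east=+0, north=-4); C at (east=5, north=-7).
  B is 2 units east of C: delta (east=+2, north=+0); B at (east=7, north=-7).
  A is 1 unit northwest of B: delta (east=-1, north=+1); A at (east=6, north=-6).
Therefore A relative to F: (east=6, north=-6).

Answer: A is at (east=6, north=-6) relative to F.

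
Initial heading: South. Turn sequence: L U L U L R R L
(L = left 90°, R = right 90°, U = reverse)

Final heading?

Answer: Final heading: North

Derivation:
Start: South
  L (left (90° counter-clockwise)) -> East
  U (U-turn (180°)) -> West
  L (left (90° counter-clockwise)) -> South
  U (U-turn (180°)) -> North
  L (left (90° counter-clockwise)) -> West
  R (right (90° clockwise)) -> North
  R (right (90° clockwise)) -> East
  L (left (90° counter-clockwise)) -> North
Final: North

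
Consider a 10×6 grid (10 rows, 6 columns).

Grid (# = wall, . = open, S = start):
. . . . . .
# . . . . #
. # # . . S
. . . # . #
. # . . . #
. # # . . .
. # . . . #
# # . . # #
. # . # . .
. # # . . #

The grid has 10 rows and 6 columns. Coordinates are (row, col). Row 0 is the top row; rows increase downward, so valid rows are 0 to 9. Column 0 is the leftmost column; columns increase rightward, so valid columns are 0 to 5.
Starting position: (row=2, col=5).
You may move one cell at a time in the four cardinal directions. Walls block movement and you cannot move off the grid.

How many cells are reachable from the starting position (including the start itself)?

BFS flood-fill from (row=2, col=5):
  Distance 0: (row=2, col=5)
  Distance 1: (row=2, col=4)
  Distance 2: (row=1, col=4), (row=2, col=3), (row=3, col=4)
  Distance 3: (row=0, col=4), (row=1, col=3), (row=4, col=4)
  Distance 4: (row=0, col=3), (row=0, col=5), (row=1, col=2), (row=4, col=3), (row=5, col=4)
  Distance 5: (row=0, col=2), (row=1, col=1), (row=4, col=2), (row=5, col=3), (row=5, col=5), (row=6, col=4)
  Distance 6: (row=0, col=1), (row=3, col=2), (row=6, col=3)
  Distance 7: (row=0, col=0), (row=3, col=1), (row=6, col=2), (row=7, col=3)
  Distance 8: (row=3, col=0), (row=7, col=2)
  Distance 9: (row=2, col=0), (row=4, col=0), (row=8, col=2)
  Distance 10: (row=5, col=0)
  Distance 11: (row=6, col=0)
Total reachable: 33 (grid has 39 open cells total)

Answer: Reachable cells: 33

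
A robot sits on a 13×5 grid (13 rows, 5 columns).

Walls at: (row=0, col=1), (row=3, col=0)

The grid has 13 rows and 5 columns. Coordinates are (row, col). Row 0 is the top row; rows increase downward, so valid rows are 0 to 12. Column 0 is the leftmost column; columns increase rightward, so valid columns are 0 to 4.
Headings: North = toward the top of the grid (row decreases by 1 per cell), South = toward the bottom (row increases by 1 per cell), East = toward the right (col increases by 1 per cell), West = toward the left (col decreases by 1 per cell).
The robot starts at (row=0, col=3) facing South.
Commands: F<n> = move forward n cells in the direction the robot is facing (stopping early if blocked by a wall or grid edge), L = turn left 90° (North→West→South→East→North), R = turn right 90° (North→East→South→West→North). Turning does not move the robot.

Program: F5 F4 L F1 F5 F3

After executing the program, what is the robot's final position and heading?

Start: (row=0, col=3), facing South
  F5: move forward 5, now at (row=5, col=3)
  F4: move forward 4, now at (row=9, col=3)
  L: turn left, now facing East
  F1: move forward 1, now at (row=9, col=4)
  F5: move forward 0/5 (blocked), now at (row=9, col=4)
  F3: move forward 0/3 (blocked), now at (row=9, col=4)
Final: (row=9, col=4), facing East

Answer: Final position: (row=9, col=4), facing East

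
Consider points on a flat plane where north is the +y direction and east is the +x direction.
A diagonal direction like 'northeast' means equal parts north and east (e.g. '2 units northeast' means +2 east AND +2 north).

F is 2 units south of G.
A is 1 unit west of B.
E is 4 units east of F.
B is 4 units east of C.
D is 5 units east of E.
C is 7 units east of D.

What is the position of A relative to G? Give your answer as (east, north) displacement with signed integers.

Answer: A is at (east=19, north=-2) relative to G.

Derivation:
Place G at the origin (east=0, north=0).
  F is 2 units south of G: delta (east=+0, north=-2); F at (east=0, north=-2).
  E is 4 units east of F: delta (east=+4, north=+0); E at (east=4, north=-2).
  D is 5 units east of E: delta (east=+5, north=+0); D at (east=9, north=-2).
  C is 7 units east of D: delta (east=+7, north=+0); C at (east=16, north=-2).
  B is 4 units east of C: delta (east=+4, north=+0); B at (east=20, north=-2).
  A is 1 unit west of B: delta (east=-1, north=+0); A at (east=19, north=-2).
Therefore A relative to G: (east=19, north=-2).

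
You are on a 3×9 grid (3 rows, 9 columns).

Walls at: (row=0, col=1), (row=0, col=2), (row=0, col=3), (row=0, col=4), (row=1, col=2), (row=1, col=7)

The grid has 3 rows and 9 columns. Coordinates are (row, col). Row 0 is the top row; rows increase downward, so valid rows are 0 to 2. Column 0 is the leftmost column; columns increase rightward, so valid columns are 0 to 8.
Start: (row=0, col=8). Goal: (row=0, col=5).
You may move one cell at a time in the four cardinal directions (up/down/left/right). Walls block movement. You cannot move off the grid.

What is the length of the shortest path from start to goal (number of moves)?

BFS from (row=0, col=8) until reaching (row=0, col=5):
  Distance 0: (row=0, col=8)
  Distance 1: (row=0, col=7), (row=1, col=8)
  Distance 2: (row=0, col=6), (row=2, col=8)
  Distance 3: (row=0, col=5), (row=1, col=6), (row=2, col=7)  <- goal reached here
One shortest path (3 moves): (row=0, col=8) -> (row=0, col=7) -> (row=0, col=6) -> (row=0, col=5)

Answer: Shortest path length: 3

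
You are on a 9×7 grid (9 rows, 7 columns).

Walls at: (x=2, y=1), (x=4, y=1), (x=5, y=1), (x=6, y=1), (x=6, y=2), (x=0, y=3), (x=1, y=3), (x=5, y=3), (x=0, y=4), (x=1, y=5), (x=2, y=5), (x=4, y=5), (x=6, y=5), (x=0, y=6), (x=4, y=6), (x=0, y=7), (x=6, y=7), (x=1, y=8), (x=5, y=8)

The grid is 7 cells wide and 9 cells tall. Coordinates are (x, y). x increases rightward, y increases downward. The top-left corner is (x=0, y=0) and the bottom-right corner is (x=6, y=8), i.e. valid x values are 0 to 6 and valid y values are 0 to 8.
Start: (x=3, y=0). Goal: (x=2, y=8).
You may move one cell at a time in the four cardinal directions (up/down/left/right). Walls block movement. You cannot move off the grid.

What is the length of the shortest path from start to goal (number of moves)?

Answer: Shortest path length: 9

Derivation:
BFS from (x=3, y=0) until reaching (x=2, y=8):
  Distance 0: (x=3, y=0)
  Distance 1: (x=2, y=0), (x=4, y=0), (x=3, y=1)
  Distance 2: (x=1, y=0), (x=5, y=0), (x=3, y=2)
  Distance 3: (x=0, y=0), (x=6, y=0), (x=1, y=1), (x=2, y=2), (x=4, y=2), (x=3, y=3)
  Distance 4: (x=0, y=1), (x=1, y=2), (x=5, y=2), (x=2, y=3), (x=4, y=3), (x=3, y=4)
  Distance 5: (x=0, y=2), (x=2, y=4), (x=4, y=4), (x=3, y=5)
  Distance 6: (x=1, y=4), (x=5, y=4), (x=3, y=6)
  Distance 7: (x=6, y=4), (x=5, y=5), (x=2, y=6), (x=3, y=7)
  Distance 8: (x=6, y=3), (x=1, y=6), (x=5, y=6), (x=2, y=7), (x=4, y=7), (x=3, y=8)
  Distance 9: (x=6, y=6), (x=1, y=7), (x=5, y=7), (x=2, y=8), (x=4, y=8)  <- goal reached here
One shortest path (9 moves): (x=3, y=0) -> (x=3, y=1) -> (x=3, y=2) -> (x=3, y=3) -> (x=3, y=4) -> (x=3, y=5) -> (x=3, y=6) -> (x=2, y=6) -> (x=2, y=7) -> (x=2, y=8)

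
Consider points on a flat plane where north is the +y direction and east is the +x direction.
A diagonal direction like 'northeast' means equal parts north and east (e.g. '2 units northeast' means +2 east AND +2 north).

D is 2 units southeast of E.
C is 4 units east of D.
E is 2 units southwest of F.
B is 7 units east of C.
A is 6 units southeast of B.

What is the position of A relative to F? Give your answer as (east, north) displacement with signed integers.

Place F at the origin (east=0, north=0).
  E is 2 units southwest of F: delta (east=-2, north=-2); E at (east=-2, north=-2).
  D is 2 units southeast of E: delta (east=+2, north=-2); D at (east=0, north=-4).
  C is 4 units east of D: delta (east=+4, north=+0); C at (east=4, north=-4).
  B is 7 units east of C: delta (east=+7, north=+0); B at (east=11, north=-4).
  A is 6 units southeast of B: delta (east=+6, north=-6); A at (east=17, north=-10).
Therefore A relative to F: (east=17, north=-10).

Answer: A is at (east=17, north=-10) relative to F.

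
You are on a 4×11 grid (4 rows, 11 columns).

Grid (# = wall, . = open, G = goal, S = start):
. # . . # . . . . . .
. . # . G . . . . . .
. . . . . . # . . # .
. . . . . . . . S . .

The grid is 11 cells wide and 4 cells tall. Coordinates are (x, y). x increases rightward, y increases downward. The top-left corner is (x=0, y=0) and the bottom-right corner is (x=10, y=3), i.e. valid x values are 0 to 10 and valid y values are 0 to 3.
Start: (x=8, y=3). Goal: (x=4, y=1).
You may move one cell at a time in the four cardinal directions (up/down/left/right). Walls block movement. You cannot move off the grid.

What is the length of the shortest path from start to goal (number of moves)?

Answer: Shortest path length: 6

Derivation:
BFS from (x=8, y=3) until reaching (x=4, y=1):
  Distance 0: (x=8, y=3)
  Distance 1: (x=8, y=2), (x=7, y=3), (x=9, y=3)
  Distance 2: (x=8, y=1), (x=7, y=2), (x=6, y=3), (x=10, y=3)
  Distance 3: (x=8, y=0), (x=7, y=1), (x=9, y=1), (x=10, y=2), (x=5, y=3)
  Distance 4: (x=7, y=0), (x=9, y=0), (x=6, y=1), (x=10, y=1), (x=5, y=2), (x=4, y=3)
  Distance 5: (x=6, y=0), (x=10, y=0), (x=5, y=1), (x=4, y=2), (x=3, y=3)
  Distance 6: (x=5, y=0), (x=4, y=1), (x=3, y=2), (x=2, y=3)  <- goal reached here
One shortest path (6 moves): (x=8, y=3) -> (x=7, y=3) -> (x=6, y=3) -> (x=5, y=3) -> (x=4, y=3) -> (x=4, y=2) -> (x=4, y=1)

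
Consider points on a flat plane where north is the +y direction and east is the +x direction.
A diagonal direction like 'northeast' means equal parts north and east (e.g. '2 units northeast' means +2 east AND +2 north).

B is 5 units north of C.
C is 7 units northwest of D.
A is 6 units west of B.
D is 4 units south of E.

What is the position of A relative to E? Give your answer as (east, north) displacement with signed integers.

Place E at the origin (east=0, north=0).
  D is 4 units south of E: delta (east=+0, north=-4); D at (east=0, north=-4).
  C is 7 units northwest of D: delta (east=-7, north=+7); C at (east=-7, north=3).
  B is 5 units north of C: delta (east=+0, north=+5); B at (east=-7, north=8).
  A is 6 units west of B: delta (east=-6, north=+0); A at (east=-13, north=8).
Therefore A relative to E: (east=-13, north=8).

Answer: A is at (east=-13, north=8) relative to E.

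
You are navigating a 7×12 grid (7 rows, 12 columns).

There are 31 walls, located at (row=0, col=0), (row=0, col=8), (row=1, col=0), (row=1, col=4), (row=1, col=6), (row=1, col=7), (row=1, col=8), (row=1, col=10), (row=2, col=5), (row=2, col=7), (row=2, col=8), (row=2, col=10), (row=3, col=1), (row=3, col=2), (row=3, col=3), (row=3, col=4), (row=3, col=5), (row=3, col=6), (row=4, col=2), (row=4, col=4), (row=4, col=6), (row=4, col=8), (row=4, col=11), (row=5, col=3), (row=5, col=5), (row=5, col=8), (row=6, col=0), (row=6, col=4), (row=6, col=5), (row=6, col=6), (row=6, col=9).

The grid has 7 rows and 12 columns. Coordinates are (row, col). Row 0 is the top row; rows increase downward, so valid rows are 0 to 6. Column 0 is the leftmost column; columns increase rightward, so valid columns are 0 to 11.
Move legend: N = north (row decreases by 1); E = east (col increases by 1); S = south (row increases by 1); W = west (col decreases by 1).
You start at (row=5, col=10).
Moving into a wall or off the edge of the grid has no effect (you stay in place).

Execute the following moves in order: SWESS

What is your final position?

Start: (row=5, col=10)
  S (south): (row=5, col=10) -> (row=6, col=10)
  W (west): blocked, stay at (row=6, col=10)
  E (east): (row=6, col=10) -> (row=6, col=11)
  S (south): blocked, stay at (row=6, col=11)
  S (south): blocked, stay at (row=6, col=11)
Final: (row=6, col=11)

Answer: Final position: (row=6, col=11)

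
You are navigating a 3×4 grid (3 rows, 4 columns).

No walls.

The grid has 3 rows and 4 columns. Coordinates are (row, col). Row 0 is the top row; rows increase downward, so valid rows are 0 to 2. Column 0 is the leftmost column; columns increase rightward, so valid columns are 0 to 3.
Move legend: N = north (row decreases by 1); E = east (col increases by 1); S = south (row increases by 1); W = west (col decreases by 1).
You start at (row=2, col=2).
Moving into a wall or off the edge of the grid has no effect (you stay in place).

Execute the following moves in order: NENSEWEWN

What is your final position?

Start: (row=2, col=2)
  N (north): (row=2, col=2) -> (row=1, col=2)
  E (east): (row=1, col=2) -> (row=1, col=3)
  N (north): (row=1, col=3) -> (row=0, col=3)
  S (south): (row=0, col=3) -> (row=1, col=3)
  E (east): blocked, stay at (row=1, col=3)
  W (west): (row=1, col=3) -> (row=1, col=2)
  E (east): (row=1, col=2) -> (row=1, col=3)
  W (west): (row=1, col=3) -> (row=1, col=2)
  N (north): (row=1, col=2) -> (row=0, col=2)
Final: (row=0, col=2)

Answer: Final position: (row=0, col=2)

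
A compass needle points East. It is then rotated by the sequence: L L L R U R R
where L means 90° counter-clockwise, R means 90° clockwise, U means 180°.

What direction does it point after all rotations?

Answer: Final heading: West

Derivation:
Start: East
  L (left (90° counter-clockwise)) -> North
  L (left (90° counter-clockwise)) -> West
  L (left (90° counter-clockwise)) -> South
  R (right (90° clockwise)) -> West
  U (U-turn (180°)) -> East
  R (right (90° clockwise)) -> South
  R (right (90° clockwise)) -> West
Final: West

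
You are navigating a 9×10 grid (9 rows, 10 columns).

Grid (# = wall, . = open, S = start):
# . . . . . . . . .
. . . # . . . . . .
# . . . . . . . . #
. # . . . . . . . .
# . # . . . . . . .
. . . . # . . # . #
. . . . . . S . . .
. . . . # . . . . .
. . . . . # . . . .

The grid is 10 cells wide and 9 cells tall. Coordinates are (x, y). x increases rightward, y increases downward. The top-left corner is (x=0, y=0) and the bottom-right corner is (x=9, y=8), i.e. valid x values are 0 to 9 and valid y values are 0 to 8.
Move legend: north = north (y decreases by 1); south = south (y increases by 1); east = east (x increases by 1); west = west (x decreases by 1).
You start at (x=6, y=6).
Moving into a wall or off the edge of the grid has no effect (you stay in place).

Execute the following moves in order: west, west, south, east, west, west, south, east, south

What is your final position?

Answer: Final position: (x=3, y=8)

Derivation:
Start: (x=6, y=6)
  west (west): (x=6, y=6) -> (x=5, y=6)
  west (west): (x=5, y=6) -> (x=4, y=6)
  south (south): blocked, stay at (x=4, y=6)
  east (east): (x=4, y=6) -> (x=5, y=6)
  west (west): (x=5, y=6) -> (x=4, y=6)
  west (west): (x=4, y=6) -> (x=3, y=6)
  south (south): (x=3, y=6) -> (x=3, y=7)
  east (east): blocked, stay at (x=3, y=7)
  south (south): (x=3, y=7) -> (x=3, y=8)
Final: (x=3, y=8)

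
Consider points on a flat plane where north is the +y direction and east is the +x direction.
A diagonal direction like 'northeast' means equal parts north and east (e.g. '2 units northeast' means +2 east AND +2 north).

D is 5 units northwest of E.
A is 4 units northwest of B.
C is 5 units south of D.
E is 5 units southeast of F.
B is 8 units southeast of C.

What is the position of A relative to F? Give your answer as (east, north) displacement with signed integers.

Answer: A is at (east=4, north=-9) relative to F.

Derivation:
Place F at the origin (east=0, north=0).
  E is 5 units southeast of F: delta (east=+5, north=-5); E at (east=5, north=-5).
  D is 5 units northwest of E: delta (east=-5, north=+5); D at (east=0, north=0).
  C is 5 units south of D: delta (east=+0, north=-5); C at (east=0, north=-5).
  B is 8 units southeast of C: delta (east=+8, north=-8); B at (east=8, north=-13).
  A is 4 units northwest of B: delta (east=-4, north=+4); A at (east=4, north=-9).
Therefore A relative to F: (east=4, north=-9).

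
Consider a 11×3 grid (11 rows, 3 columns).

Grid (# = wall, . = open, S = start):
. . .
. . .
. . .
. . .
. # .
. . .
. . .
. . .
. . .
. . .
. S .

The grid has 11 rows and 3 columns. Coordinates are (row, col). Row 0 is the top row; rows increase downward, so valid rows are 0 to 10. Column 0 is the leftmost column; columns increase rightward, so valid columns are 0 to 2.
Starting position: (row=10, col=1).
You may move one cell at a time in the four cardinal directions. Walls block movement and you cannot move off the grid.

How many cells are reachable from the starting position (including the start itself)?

BFS flood-fill from (row=10, col=1):
  Distance 0: (row=10, col=1)
  Distance 1: (row=9, col=1), (row=10, col=0), (row=10, col=2)
  Distance 2: (row=8, col=1), (row=9, col=0), (row=9, col=2)
  Distance 3: (row=7, col=1), (row=8, col=0), (row=8, col=2)
  Distance 4: (row=6, col=1), (row=7, col=0), (row=7, col=2)
  Distance 5: (row=5, col=1), (row=6, col=0), (row=6, col=2)
  Distance 6: (row=5, col=0), (row=5, col=2)
  Distance 7: (row=4, col=0), (row=4, col=2)
  Distance 8: (row=3, col=0), (row=3, col=2)
  Distance 9: (row=2, col=0), (row=2, col=2), (row=3, col=1)
  Distance 10: (row=1, col=0), (row=1, col=2), (row=2, col=1)
  Distance 11: (row=0, col=0), (row=0, col=2), (row=1, col=1)
  Distance 12: (row=0, col=1)
Total reachable: 32 (grid has 32 open cells total)

Answer: Reachable cells: 32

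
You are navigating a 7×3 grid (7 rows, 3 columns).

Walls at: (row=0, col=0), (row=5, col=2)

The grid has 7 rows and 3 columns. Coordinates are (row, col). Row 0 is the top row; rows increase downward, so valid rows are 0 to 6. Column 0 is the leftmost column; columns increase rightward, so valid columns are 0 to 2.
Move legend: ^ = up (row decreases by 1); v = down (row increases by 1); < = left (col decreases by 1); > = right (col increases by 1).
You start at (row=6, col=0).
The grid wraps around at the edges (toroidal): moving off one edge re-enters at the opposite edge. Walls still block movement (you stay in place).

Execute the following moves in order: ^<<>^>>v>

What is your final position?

Start: (row=6, col=0)
  ^ (up): (row=6, col=0) -> (row=5, col=0)
  < (left): blocked, stay at (row=5, col=0)
  < (left): blocked, stay at (row=5, col=0)
  > (right): (row=5, col=0) -> (row=5, col=1)
  ^ (up): (row=5, col=1) -> (row=4, col=1)
  > (right): (row=4, col=1) -> (row=4, col=2)
  > (right): (row=4, col=2) -> (row=4, col=0)
  v (down): (row=4, col=0) -> (row=5, col=0)
  > (right): (row=5, col=0) -> (row=5, col=1)
Final: (row=5, col=1)

Answer: Final position: (row=5, col=1)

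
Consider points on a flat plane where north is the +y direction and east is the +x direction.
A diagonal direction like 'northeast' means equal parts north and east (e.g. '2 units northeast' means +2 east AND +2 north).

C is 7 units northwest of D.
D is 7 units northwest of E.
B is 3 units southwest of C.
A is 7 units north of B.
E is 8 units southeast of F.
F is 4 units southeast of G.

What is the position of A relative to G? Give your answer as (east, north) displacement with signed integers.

Place G at the origin (east=0, north=0).
  F is 4 units southeast of G: delta (east=+4, north=-4); F at (east=4, north=-4).
  E is 8 units southeast of F: delta (east=+8, north=-8); E at (east=12, north=-12).
  D is 7 units northwest of E: delta (east=-7, north=+7); D at (east=5, north=-5).
  C is 7 units northwest of D: delta (east=-7, north=+7); C at (east=-2, north=2).
  B is 3 units southwest of C: delta (east=-3, north=-3); B at (east=-5, north=-1).
  A is 7 units north of B: delta (east=+0, north=+7); A at (east=-5, north=6).
Therefore A relative to G: (east=-5, north=6).

Answer: A is at (east=-5, north=6) relative to G.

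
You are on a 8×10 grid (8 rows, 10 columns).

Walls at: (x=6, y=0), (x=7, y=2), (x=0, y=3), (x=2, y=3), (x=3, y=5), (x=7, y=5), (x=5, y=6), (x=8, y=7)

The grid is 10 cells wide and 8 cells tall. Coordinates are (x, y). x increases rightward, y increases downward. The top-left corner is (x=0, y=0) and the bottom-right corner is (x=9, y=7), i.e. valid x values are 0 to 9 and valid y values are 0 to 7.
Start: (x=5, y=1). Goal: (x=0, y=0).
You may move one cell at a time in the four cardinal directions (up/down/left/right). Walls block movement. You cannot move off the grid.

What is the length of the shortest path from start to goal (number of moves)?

Answer: Shortest path length: 6

Derivation:
BFS from (x=5, y=1) until reaching (x=0, y=0):
  Distance 0: (x=5, y=1)
  Distance 1: (x=5, y=0), (x=4, y=1), (x=6, y=1), (x=5, y=2)
  Distance 2: (x=4, y=0), (x=3, y=1), (x=7, y=1), (x=4, y=2), (x=6, y=2), (x=5, y=3)
  Distance 3: (x=3, y=0), (x=7, y=0), (x=2, y=1), (x=8, y=1), (x=3, y=2), (x=4, y=3), (x=6, y=3), (x=5, y=4)
  Distance 4: (x=2, y=0), (x=8, y=0), (x=1, y=1), (x=9, y=1), (x=2, y=2), (x=8, y=2), (x=3, y=3), (x=7, y=3), (x=4, y=4), (x=6, y=4), (x=5, y=5)
  Distance 5: (x=1, y=0), (x=9, y=0), (x=0, y=1), (x=1, y=2), (x=9, y=2), (x=8, y=3), (x=3, y=4), (x=7, y=4), (x=4, y=5), (x=6, y=5)
  Distance 6: (x=0, y=0), (x=0, y=2), (x=1, y=3), (x=9, y=3), (x=2, y=4), (x=8, y=4), (x=4, y=6), (x=6, y=6)  <- goal reached here
One shortest path (6 moves): (x=5, y=1) -> (x=4, y=1) -> (x=3, y=1) -> (x=2, y=1) -> (x=1, y=1) -> (x=0, y=1) -> (x=0, y=0)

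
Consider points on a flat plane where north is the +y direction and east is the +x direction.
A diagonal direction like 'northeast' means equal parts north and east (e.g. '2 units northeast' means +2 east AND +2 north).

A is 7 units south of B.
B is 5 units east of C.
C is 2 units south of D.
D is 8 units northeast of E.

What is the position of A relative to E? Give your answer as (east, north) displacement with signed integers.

Place E at the origin (east=0, north=0).
  D is 8 units northeast of E: delta (east=+8, north=+8); D at (east=8, north=8).
  C is 2 units south of D: delta (east=+0, north=-2); C at (east=8, north=6).
  B is 5 units east of C: delta (east=+5, north=+0); B at (east=13, north=6).
  A is 7 units south of B: delta (east=+0, north=-7); A at (east=13, north=-1).
Therefore A relative to E: (east=13, north=-1).

Answer: A is at (east=13, north=-1) relative to E.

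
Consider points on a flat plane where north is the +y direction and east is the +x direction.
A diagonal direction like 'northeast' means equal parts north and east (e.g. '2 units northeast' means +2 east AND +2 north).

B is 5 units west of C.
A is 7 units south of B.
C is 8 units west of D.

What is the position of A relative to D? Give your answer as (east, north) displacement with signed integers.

Answer: A is at (east=-13, north=-7) relative to D.

Derivation:
Place D at the origin (east=0, north=0).
  C is 8 units west of D: delta (east=-8, north=+0); C at (east=-8, north=0).
  B is 5 units west of C: delta (east=-5, north=+0); B at (east=-13, north=0).
  A is 7 units south of B: delta (east=+0, north=-7); A at (east=-13, north=-7).
Therefore A relative to D: (east=-13, north=-7).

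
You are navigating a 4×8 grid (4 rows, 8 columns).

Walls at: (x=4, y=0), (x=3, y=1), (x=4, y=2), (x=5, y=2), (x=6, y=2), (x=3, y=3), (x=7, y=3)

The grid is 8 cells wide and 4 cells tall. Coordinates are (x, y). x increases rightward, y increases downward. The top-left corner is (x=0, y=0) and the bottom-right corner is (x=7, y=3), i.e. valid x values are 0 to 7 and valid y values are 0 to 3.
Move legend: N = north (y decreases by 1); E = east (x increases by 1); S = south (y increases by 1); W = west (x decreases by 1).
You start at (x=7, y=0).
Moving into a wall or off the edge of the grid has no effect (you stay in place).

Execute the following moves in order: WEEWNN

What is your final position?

Start: (x=7, y=0)
  W (west): (x=7, y=0) -> (x=6, y=0)
  E (east): (x=6, y=0) -> (x=7, y=0)
  E (east): blocked, stay at (x=7, y=0)
  W (west): (x=7, y=0) -> (x=6, y=0)
  N (north): blocked, stay at (x=6, y=0)
  N (north): blocked, stay at (x=6, y=0)
Final: (x=6, y=0)

Answer: Final position: (x=6, y=0)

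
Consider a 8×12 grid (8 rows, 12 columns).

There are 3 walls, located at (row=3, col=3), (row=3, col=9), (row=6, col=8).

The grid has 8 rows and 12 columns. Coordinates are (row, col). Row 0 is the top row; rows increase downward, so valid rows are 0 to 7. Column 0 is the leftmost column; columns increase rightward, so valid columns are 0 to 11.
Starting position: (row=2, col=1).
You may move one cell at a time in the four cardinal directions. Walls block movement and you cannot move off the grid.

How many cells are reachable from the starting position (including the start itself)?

BFS flood-fill from (row=2, col=1):
  Distance 0: (row=2, col=1)
  Distance 1: (row=1, col=1), (row=2, col=0), (row=2, col=2), (row=3, col=1)
  Distance 2: (row=0, col=1), (row=1, col=0), (row=1, col=2), (row=2, col=3), (row=3, col=0), (row=3, col=2), (row=4, col=1)
  Distance 3: (row=0, col=0), (row=0, col=2), (row=1, col=3), (row=2, col=4), (row=4, col=0), (row=4, col=2), (row=5, col=1)
  Distance 4: (row=0, col=3), (row=1, col=4), (row=2, col=5), (row=3, col=4), (row=4, col=3), (row=5, col=0), (row=5, col=2), (row=6, col=1)
  Distance 5: (row=0, col=4), (row=1, col=5), (row=2, col=6), (row=3, col=5), (row=4, col=4), (row=5, col=3), (row=6, col=0), (row=6, col=2), (row=7, col=1)
  Distance 6: (row=0, col=5), (row=1, col=6), (row=2, col=7), (row=3, col=6), (row=4, col=5), (row=5, col=4), (row=6, col=3), (row=7, col=0), (row=7, col=2)
  Distance 7: (row=0, col=6), (row=1, col=7), (row=2, col=8), (row=3, col=7), (row=4, col=6), (row=5, col=5), (row=6, col=4), (row=7, col=3)
  Distance 8: (row=0, col=7), (row=1, col=8), (row=2, col=9), (row=3, col=8), (row=4, col=7), (row=5, col=6), (row=6, col=5), (row=7, col=4)
  Distance 9: (row=0, col=8), (row=1, col=9), (row=2, col=10), (row=4, col=8), (row=5, col=7), (row=6, col=6), (row=7, col=5)
  Distance 10: (row=0, col=9), (row=1, col=10), (row=2, col=11), (row=3, col=10), (row=4, col=9), (row=5, col=8), (row=6, col=7), (row=7, col=6)
  Distance 11: (row=0, col=10), (row=1, col=11), (row=3, col=11), (row=4, col=10), (row=5, col=9), (row=7, col=7)
  Distance 12: (row=0, col=11), (row=4, col=11), (row=5, col=10), (row=6, col=9), (row=7, col=8)
  Distance 13: (row=5, col=11), (row=6, col=10), (row=7, col=9)
  Distance 14: (row=6, col=11), (row=7, col=10)
  Distance 15: (row=7, col=11)
Total reachable: 93 (grid has 93 open cells total)

Answer: Reachable cells: 93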